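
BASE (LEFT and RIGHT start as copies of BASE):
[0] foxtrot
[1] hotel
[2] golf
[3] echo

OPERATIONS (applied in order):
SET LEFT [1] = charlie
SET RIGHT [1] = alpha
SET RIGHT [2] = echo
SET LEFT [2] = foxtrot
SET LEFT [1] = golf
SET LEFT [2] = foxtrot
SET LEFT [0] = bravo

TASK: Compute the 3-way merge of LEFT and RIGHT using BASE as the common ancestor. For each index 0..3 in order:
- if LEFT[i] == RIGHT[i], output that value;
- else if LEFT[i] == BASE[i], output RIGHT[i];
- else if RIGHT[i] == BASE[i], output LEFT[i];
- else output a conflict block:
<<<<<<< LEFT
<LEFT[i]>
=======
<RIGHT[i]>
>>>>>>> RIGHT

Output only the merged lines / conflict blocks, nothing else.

Answer: bravo
<<<<<<< LEFT
golf
=======
alpha
>>>>>>> RIGHT
<<<<<<< LEFT
foxtrot
=======
echo
>>>>>>> RIGHT
echo

Derivation:
Final LEFT:  [bravo, golf, foxtrot, echo]
Final RIGHT: [foxtrot, alpha, echo, echo]
i=0: L=bravo, R=foxtrot=BASE -> take LEFT -> bravo
i=1: BASE=hotel L=golf R=alpha all differ -> CONFLICT
i=2: BASE=golf L=foxtrot R=echo all differ -> CONFLICT
i=3: L=echo R=echo -> agree -> echo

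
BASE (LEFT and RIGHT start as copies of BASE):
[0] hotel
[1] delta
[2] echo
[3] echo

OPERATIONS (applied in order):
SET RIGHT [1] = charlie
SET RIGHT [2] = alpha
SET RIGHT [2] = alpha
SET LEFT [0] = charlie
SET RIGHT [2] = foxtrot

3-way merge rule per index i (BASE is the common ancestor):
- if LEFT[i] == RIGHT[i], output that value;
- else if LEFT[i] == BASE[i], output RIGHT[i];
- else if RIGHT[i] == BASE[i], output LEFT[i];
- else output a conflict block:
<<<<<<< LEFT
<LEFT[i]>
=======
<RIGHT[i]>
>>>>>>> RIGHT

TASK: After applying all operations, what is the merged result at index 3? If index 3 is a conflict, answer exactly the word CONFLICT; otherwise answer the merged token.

Answer: echo

Derivation:
Final LEFT:  [charlie, delta, echo, echo]
Final RIGHT: [hotel, charlie, foxtrot, echo]
i=0: L=charlie, R=hotel=BASE -> take LEFT -> charlie
i=1: L=delta=BASE, R=charlie -> take RIGHT -> charlie
i=2: L=echo=BASE, R=foxtrot -> take RIGHT -> foxtrot
i=3: L=echo R=echo -> agree -> echo
Index 3 -> echo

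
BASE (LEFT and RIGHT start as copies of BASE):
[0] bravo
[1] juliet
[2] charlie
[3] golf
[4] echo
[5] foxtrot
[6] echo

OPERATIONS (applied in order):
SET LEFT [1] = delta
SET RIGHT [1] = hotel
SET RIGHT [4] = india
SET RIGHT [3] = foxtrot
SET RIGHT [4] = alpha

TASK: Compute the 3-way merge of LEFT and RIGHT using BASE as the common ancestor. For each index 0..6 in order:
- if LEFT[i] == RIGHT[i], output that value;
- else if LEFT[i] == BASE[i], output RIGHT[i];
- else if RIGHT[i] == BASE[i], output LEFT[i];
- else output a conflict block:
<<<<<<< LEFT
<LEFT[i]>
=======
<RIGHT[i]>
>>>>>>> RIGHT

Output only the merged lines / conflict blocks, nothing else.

Final LEFT:  [bravo, delta, charlie, golf, echo, foxtrot, echo]
Final RIGHT: [bravo, hotel, charlie, foxtrot, alpha, foxtrot, echo]
i=0: L=bravo R=bravo -> agree -> bravo
i=1: BASE=juliet L=delta R=hotel all differ -> CONFLICT
i=2: L=charlie R=charlie -> agree -> charlie
i=3: L=golf=BASE, R=foxtrot -> take RIGHT -> foxtrot
i=4: L=echo=BASE, R=alpha -> take RIGHT -> alpha
i=5: L=foxtrot R=foxtrot -> agree -> foxtrot
i=6: L=echo R=echo -> agree -> echo

Answer: bravo
<<<<<<< LEFT
delta
=======
hotel
>>>>>>> RIGHT
charlie
foxtrot
alpha
foxtrot
echo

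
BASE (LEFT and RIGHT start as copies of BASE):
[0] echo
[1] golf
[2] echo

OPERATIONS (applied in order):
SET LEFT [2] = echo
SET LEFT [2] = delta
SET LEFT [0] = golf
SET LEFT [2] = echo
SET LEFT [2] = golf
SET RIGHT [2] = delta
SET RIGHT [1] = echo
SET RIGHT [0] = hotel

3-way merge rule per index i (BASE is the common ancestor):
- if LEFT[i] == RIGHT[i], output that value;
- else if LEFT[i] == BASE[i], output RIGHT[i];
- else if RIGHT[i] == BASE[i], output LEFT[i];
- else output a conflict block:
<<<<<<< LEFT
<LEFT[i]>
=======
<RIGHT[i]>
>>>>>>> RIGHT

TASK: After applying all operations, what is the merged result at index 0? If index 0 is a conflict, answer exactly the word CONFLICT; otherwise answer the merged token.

Final LEFT:  [golf, golf, golf]
Final RIGHT: [hotel, echo, delta]
i=0: BASE=echo L=golf R=hotel all differ -> CONFLICT
i=1: L=golf=BASE, R=echo -> take RIGHT -> echo
i=2: BASE=echo L=golf R=delta all differ -> CONFLICT
Index 0 -> CONFLICT

Answer: CONFLICT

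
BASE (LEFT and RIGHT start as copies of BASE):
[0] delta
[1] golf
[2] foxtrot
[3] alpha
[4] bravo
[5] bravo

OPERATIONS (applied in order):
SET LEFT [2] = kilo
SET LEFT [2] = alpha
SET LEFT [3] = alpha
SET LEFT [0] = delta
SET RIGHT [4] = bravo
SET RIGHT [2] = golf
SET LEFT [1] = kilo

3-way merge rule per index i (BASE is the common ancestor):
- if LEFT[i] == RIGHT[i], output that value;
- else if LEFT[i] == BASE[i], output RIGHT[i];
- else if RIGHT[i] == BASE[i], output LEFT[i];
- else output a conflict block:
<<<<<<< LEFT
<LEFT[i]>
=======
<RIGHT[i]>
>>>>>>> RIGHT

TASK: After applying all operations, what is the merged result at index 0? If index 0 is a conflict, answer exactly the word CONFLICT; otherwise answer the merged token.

Answer: delta

Derivation:
Final LEFT:  [delta, kilo, alpha, alpha, bravo, bravo]
Final RIGHT: [delta, golf, golf, alpha, bravo, bravo]
i=0: L=delta R=delta -> agree -> delta
i=1: L=kilo, R=golf=BASE -> take LEFT -> kilo
i=2: BASE=foxtrot L=alpha R=golf all differ -> CONFLICT
i=3: L=alpha R=alpha -> agree -> alpha
i=4: L=bravo R=bravo -> agree -> bravo
i=5: L=bravo R=bravo -> agree -> bravo
Index 0 -> delta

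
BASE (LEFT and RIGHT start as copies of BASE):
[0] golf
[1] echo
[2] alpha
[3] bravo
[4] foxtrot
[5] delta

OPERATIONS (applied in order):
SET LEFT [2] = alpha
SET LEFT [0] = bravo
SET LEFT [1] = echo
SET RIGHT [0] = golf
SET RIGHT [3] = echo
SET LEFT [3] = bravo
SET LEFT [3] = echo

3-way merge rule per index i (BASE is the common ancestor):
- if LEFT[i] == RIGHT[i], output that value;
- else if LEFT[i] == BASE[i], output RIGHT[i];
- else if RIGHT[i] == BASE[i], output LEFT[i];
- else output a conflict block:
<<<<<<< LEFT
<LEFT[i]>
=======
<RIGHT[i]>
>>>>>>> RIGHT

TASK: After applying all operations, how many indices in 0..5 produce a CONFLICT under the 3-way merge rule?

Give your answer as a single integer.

Answer: 0

Derivation:
Final LEFT:  [bravo, echo, alpha, echo, foxtrot, delta]
Final RIGHT: [golf, echo, alpha, echo, foxtrot, delta]
i=0: L=bravo, R=golf=BASE -> take LEFT -> bravo
i=1: L=echo R=echo -> agree -> echo
i=2: L=alpha R=alpha -> agree -> alpha
i=3: L=echo R=echo -> agree -> echo
i=4: L=foxtrot R=foxtrot -> agree -> foxtrot
i=5: L=delta R=delta -> agree -> delta
Conflict count: 0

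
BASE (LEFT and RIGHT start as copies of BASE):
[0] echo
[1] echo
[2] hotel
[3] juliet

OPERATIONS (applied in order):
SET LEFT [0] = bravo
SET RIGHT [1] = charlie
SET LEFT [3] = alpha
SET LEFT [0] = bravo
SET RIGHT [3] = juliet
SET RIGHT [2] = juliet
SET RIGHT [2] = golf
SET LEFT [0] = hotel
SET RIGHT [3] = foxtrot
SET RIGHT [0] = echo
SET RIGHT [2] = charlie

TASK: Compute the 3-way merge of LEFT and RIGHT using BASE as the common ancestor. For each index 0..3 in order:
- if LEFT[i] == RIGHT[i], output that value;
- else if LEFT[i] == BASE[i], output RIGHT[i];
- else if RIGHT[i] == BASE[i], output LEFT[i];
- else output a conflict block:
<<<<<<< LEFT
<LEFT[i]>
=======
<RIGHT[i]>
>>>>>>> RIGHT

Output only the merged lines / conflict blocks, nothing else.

Final LEFT:  [hotel, echo, hotel, alpha]
Final RIGHT: [echo, charlie, charlie, foxtrot]
i=0: L=hotel, R=echo=BASE -> take LEFT -> hotel
i=1: L=echo=BASE, R=charlie -> take RIGHT -> charlie
i=2: L=hotel=BASE, R=charlie -> take RIGHT -> charlie
i=3: BASE=juliet L=alpha R=foxtrot all differ -> CONFLICT

Answer: hotel
charlie
charlie
<<<<<<< LEFT
alpha
=======
foxtrot
>>>>>>> RIGHT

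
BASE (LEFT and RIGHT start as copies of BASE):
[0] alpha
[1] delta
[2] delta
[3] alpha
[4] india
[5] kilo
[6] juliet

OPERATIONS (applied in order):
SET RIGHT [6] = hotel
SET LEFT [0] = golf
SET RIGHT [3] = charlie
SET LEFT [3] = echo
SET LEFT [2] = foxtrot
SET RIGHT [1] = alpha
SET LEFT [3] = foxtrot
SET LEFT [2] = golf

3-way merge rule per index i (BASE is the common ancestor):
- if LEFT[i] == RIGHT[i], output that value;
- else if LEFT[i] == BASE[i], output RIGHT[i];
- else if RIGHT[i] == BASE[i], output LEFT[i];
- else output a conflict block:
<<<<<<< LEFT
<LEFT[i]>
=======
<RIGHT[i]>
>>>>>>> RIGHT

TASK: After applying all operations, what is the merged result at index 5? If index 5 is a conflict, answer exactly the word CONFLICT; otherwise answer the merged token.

Answer: kilo

Derivation:
Final LEFT:  [golf, delta, golf, foxtrot, india, kilo, juliet]
Final RIGHT: [alpha, alpha, delta, charlie, india, kilo, hotel]
i=0: L=golf, R=alpha=BASE -> take LEFT -> golf
i=1: L=delta=BASE, R=alpha -> take RIGHT -> alpha
i=2: L=golf, R=delta=BASE -> take LEFT -> golf
i=3: BASE=alpha L=foxtrot R=charlie all differ -> CONFLICT
i=4: L=india R=india -> agree -> india
i=5: L=kilo R=kilo -> agree -> kilo
i=6: L=juliet=BASE, R=hotel -> take RIGHT -> hotel
Index 5 -> kilo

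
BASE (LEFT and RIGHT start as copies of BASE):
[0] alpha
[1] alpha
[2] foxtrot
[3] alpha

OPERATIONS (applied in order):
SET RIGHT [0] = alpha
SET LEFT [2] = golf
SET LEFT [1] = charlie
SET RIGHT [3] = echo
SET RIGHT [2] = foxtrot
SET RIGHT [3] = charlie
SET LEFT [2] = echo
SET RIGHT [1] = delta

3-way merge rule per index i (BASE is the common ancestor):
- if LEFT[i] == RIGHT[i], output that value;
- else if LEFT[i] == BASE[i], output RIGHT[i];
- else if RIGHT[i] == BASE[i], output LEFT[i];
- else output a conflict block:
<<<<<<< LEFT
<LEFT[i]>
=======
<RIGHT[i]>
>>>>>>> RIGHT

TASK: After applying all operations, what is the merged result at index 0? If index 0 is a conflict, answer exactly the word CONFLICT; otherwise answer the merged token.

Answer: alpha

Derivation:
Final LEFT:  [alpha, charlie, echo, alpha]
Final RIGHT: [alpha, delta, foxtrot, charlie]
i=0: L=alpha R=alpha -> agree -> alpha
i=1: BASE=alpha L=charlie R=delta all differ -> CONFLICT
i=2: L=echo, R=foxtrot=BASE -> take LEFT -> echo
i=3: L=alpha=BASE, R=charlie -> take RIGHT -> charlie
Index 0 -> alpha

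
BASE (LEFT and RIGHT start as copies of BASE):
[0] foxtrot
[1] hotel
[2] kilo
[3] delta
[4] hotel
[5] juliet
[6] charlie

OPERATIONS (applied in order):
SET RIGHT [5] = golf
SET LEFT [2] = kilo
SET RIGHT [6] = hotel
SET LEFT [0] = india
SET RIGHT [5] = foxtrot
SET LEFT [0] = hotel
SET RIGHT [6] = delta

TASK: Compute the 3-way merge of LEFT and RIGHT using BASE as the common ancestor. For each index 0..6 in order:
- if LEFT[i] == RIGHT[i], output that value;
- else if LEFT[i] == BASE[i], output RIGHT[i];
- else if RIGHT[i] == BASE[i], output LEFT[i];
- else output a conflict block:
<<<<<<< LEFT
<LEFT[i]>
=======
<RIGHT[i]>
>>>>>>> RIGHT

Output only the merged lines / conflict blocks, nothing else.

Answer: hotel
hotel
kilo
delta
hotel
foxtrot
delta

Derivation:
Final LEFT:  [hotel, hotel, kilo, delta, hotel, juliet, charlie]
Final RIGHT: [foxtrot, hotel, kilo, delta, hotel, foxtrot, delta]
i=0: L=hotel, R=foxtrot=BASE -> take LEFT -> hotel
i=1: L=hotel R=hotel -> agree -> hotel
i=2: L=kilo R=kilo -> agree -> kilo
i=3: L=delta R=delta -> agree -> delta
i=4: L=hotel R=hotel -> agree -> hotel
i=5: L=juliet=BASE, R=foxtrot -> take RIGHT -> foxtrot
i=6: L=charlie=BASE, R=delta -> take RIGHT -> delta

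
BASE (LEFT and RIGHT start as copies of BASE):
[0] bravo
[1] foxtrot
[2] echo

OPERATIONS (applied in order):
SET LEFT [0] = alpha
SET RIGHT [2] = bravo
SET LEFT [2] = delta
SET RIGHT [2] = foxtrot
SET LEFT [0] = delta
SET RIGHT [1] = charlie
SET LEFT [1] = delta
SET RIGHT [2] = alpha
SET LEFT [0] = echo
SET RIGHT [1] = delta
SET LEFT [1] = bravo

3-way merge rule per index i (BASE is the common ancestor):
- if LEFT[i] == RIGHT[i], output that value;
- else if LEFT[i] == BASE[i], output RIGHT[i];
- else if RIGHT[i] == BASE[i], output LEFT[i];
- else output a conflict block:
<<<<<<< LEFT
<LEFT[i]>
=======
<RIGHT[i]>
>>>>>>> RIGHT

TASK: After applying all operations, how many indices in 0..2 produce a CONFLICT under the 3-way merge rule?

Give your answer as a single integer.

Answer: 2

Derivation:
Final LEFT:  [echo, bravo, delta]
Final RIGHT: [bravo, delta, alpha]
i=0: L=echo, R=bravo=BASE -> take LEFT -> echo
i=1: BASE=foxtrot L=bravo R=delta all differ -> CONFLICT
i=2: BASE=echo L=delta R=alpha all differ -> CONFLICT
Conflict count: 2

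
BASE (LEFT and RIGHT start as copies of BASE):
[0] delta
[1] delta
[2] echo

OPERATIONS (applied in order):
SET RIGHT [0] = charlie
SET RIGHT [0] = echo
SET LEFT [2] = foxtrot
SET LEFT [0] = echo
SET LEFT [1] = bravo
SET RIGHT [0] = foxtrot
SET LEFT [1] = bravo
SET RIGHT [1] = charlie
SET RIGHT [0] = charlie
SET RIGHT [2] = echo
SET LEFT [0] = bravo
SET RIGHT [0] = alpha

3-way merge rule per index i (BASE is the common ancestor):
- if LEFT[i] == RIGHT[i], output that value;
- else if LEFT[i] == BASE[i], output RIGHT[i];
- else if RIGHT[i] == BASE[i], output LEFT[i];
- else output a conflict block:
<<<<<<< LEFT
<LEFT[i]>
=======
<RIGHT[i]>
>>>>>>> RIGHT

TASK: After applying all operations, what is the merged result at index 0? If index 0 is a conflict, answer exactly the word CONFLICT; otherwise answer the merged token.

Final LEFT:  [bravo, bravo, foxtrot]
Final RIGHT: [alpha, charlie, echo]
i=0: BASE=delta L=bravo R=alpha all differ -> CONFLICT
i=1: BASE=delta L=bravo R=charlie all differ -> CONFLICT
i=2: L=foxtrot, R=echo=BASE -> take LEFT -> foxtrot
Index 0 -> CONFLICT

Answer: CONFLICT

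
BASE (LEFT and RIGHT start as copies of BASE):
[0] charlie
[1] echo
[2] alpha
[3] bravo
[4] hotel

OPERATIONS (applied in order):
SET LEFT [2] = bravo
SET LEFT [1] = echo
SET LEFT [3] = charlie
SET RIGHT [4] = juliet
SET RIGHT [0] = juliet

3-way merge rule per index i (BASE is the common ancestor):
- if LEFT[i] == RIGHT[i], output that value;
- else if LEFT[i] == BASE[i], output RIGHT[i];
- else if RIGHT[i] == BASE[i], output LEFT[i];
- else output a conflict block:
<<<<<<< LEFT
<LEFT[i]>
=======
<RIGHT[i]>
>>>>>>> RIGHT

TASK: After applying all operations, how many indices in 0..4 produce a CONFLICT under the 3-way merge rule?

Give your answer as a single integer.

Answer: 0

Derivation:
Final LEFT:  [charlie, echo, bravo, charlie, hotel]
Final RIGHT: [juliet, echo, alpha, bravo, juliet]
i=0: L=charlie=BASE, R=juliet -> take RIGHT -> juliet
i=1: L=echo R=echo -> agree -> echo
i=2: L=bravo, R=alpha=BASE -> take LEFT -> bravo
i=3: L=charlie, R=bravo=BASE -> take LEFT -> charlie
i=4: L=hotel=BASE, R=juliet -> take RIGHT -> juliet
Conflict count: 0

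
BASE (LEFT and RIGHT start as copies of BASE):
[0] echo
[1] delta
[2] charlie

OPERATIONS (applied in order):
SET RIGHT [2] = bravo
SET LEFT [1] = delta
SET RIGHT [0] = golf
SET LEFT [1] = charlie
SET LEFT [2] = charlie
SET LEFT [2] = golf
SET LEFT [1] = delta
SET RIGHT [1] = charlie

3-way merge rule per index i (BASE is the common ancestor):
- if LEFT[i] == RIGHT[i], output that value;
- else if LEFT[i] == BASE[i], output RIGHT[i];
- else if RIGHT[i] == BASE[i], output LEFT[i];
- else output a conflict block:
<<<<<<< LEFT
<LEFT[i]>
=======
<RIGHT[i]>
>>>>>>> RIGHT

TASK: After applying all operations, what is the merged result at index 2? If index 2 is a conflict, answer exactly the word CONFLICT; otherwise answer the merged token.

Final LEFT:  [echo, delta, golf]
Final RIGHT: [golf, charlie, bravo]
i=0: L=echo=BASE, R=golf -> take RIGHT -> golf
i=1: L=delta=BASE, R=charlie -> take RIGHT -> charlie
i=2: BASE=charlie L=golf R=bravo all differ -> CONFLICT
Index 2 -> CONFLICT

Answer: CONFLICT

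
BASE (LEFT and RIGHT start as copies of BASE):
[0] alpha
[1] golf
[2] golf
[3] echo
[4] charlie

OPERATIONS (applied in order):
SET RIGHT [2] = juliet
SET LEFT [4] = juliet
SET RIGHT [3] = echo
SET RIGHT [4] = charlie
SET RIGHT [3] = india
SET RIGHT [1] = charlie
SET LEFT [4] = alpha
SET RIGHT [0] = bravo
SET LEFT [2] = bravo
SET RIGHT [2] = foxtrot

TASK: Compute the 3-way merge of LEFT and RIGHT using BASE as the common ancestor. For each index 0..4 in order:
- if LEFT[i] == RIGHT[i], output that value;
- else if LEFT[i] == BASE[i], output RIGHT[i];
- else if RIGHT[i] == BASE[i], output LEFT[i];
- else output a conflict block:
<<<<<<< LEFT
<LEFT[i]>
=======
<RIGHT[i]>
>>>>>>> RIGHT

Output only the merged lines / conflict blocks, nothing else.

Answer: bravo
charlie
<<<<<<< LEFT
bravo
=======
foxtrot
>>>>>>> RIGHT
india
alpha

Derivation:
Final LEFT:  [alpha, golf, bravo, echo, alpha]
Final RIGHT: [bravo, charlie, foxtrot, india, charlie]
i=0: L=alpha=BASE, R=bravo -> take RIGHT -> bravo
i=1: L=golf=BASE, R=charlie -> take RIGHT -> charlie
i=2: BASE=golf L=bravo R=foxtrot all differ -> CONFLICT
i=3: L=echo=BASE, R=india -> take RIGHT -> india
i=4: L=alpha, R=charlie=BASE -> take LEFT -> alpha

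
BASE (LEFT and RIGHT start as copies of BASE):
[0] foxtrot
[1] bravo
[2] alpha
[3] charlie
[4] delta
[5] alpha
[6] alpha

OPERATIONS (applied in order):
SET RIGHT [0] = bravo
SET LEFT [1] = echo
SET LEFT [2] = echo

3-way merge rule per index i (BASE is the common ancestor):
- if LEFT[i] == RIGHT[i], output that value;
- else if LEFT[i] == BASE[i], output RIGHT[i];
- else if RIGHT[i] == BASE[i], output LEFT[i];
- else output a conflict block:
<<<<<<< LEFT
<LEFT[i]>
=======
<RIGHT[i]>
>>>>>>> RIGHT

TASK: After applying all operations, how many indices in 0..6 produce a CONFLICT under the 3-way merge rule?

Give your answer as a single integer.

Final LEFT:  [foxtrot, echo, echo, charlie, delta, alpha, alpha]
Final RIGHT: [bravo, bravo, alpha, charlie, delta, alpha, alpha]
i=0: L=foxtrot=BASE, R=bravo -> take RIGHT -> bravo
i=1: L=echo, R=bravo=BASE -> take LEFT -> echo
i=2: L=echo, R=alpha=BASE -> take LEFT -> echo
i=3: L=charlie R=charlie -> agree -> charlie
i=4: L=delta R=delta -> agree -> delta
i=5: L=alpha R=alpha -> agree -> alpha
i=6: L=alpha R=alpha -> agree -> alpha
Conflict count: 0

Answer: 0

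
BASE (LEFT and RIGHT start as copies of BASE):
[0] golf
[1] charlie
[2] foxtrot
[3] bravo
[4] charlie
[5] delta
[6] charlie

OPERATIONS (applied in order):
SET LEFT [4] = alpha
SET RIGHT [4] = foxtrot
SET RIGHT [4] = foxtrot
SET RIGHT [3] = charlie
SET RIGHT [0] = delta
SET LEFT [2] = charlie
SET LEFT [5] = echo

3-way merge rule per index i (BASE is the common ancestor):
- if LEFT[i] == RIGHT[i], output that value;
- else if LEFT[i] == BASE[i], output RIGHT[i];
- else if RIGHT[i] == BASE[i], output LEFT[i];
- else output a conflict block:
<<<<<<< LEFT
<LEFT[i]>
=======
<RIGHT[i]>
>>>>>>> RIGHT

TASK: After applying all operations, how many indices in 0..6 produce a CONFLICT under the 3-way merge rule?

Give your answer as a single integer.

Answer: 1

Derivation:
Final LEFT:  [golf, charlie, charlie, bravo, alpha, echo, charlie]
Final RIGHT: [delta, charlie, foxtrot, charlie, foxtrot, delta, charlie]
i=0: L=golf=BASE, R=delta -> take RIGHT -> delta
i=1: L=charlie R=charlie -> agree -> charlie
i=2: L=charlie, R=foxtrot=BASE -> take LEFT -> charlie
i=3: L=bravo=BASE, R=charlie -> take RIGHT -> charlie
i=4: BASE=charlie L=alpha R=foxtrot all differ -> CONFLICT
i=5: L=echo, R=delta=BASE -> take LEFT -> echo
i=6: L=charlie R=charlie -> agree -> charlie
Conflict count: 1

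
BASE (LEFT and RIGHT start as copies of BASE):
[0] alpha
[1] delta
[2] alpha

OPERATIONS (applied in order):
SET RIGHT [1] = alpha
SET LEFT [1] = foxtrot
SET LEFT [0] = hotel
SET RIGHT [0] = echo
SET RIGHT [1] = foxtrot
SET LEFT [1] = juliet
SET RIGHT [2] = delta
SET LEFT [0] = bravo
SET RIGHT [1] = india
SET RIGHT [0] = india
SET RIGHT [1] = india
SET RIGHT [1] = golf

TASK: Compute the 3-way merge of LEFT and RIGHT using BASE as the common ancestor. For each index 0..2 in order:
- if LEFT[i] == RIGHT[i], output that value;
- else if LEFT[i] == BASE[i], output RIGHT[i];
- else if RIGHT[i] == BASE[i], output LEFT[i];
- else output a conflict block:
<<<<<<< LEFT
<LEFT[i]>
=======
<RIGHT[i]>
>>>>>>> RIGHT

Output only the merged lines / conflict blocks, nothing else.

Answer: <<<<<<< LEFT
bravo
=======
india
>>>>>>> RIGHT
<<<<<<< LEFT
juliet
=======
golf
>>>>>>> RIGHT
delta

Derivation:
Final LEFT:  [bravo, juliet, alpha]
Final RIGHT: [india, golf, delta]
i=0: BASE=alpha L=bravo R=india all differ -> CONFLICT
i=1: BASE=delta L=juliet R=golf all differ -> CONFLICT
i=2: L=alpha=BASE, R=delta -> take RIGHT -> delta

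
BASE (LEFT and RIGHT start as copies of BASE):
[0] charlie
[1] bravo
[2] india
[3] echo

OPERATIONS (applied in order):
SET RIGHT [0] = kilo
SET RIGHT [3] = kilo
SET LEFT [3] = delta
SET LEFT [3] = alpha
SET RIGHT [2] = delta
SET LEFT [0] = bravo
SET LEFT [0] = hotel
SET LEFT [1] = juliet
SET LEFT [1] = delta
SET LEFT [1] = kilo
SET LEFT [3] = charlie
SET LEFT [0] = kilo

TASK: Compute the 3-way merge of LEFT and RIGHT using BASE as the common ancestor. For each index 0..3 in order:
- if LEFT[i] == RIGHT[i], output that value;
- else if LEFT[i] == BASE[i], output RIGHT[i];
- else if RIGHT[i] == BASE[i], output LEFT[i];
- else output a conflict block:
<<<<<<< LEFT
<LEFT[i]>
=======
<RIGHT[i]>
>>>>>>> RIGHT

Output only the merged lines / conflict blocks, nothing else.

Final LEFT:  [kilo, kilo, india, charlie]
Final RIGHT: [kilo, bravo, delta, kilo]
i=0: L=kilo R=kilo -> agree -> kilo
i=1: L=kilo, R=bravo=BASE -> take LEFT -> kilo
i=2: L=india=BASE, R=delta -> take RIGHT -> delta
i=3: BASE=echo L=charlie R=kilo all differ -> CONFLICT

Answer: kilo
kilo
delta
<<<<<<< LEFT
charlie
=======
kilo
>>>>>>> RIGHT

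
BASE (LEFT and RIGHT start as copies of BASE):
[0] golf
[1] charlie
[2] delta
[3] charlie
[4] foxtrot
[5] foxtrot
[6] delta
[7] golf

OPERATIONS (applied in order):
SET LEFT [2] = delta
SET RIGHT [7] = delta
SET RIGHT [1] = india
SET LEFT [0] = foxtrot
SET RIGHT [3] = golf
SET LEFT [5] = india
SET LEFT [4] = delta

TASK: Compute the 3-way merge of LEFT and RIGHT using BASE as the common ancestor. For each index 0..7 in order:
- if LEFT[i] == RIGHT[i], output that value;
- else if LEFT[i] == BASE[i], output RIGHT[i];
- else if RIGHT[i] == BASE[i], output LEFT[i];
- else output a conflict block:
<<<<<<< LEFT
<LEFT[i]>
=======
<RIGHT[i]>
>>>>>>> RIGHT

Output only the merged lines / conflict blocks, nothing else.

Final LEFT:  [foxtrot, charlie, delta, charlie, delta, india, delta, golf]
Final RIGHT: [golf, india, delta, golf, foxtrot, foxtrot, delta, delta]
i=0: L=foxtrot, R=golf=BASE -> take LEFT -> foxtrot
i=1: L=charlie=BASE, R=india -> take RIGHT -> india
i=2: L=delta R=delta -> agree -> delta
i=3: L=charlie=BASE, R=golf -> take RIGHT -> golf
i=4: L=delta, R=foxtrot=BASE -> take LEFT -> delta
i=5: L=india, R=foxtrot=BASE -> take LEFT -> india
i=6: L=delta R=delta -> agree -> delta
i=7: L=golf=BASE, R=delta -> take RIGHT -> delta

Answer: foxtrot
india
delta
golf
delta
india
delta
delta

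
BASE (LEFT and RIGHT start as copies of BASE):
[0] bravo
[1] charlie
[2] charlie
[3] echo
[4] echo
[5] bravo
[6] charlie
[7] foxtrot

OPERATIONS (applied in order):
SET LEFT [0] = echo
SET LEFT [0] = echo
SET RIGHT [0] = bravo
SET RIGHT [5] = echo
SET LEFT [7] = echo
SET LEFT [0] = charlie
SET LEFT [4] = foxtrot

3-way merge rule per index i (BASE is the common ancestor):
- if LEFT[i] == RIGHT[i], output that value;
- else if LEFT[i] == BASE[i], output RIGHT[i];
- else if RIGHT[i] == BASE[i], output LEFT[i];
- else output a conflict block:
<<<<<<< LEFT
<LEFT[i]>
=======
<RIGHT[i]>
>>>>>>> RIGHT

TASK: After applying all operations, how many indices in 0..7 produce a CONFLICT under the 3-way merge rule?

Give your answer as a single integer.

Final LEFT:  [charlie, charlie, charlie, echo, foxtrot, bravo, charlie, echo]
Final RIGHT: [bravo, charlie, charlie, echo, echo, echo, charlie, foxtrot]
i=0: L=charlie, R=bravo=BASE -> take LEFT -> charlie
i=1: L=charlie R=charlie -> agree -> charlie
i=2: L=charlie R=charlie -> agree -> charlie
i=3: L=echo R=echo -> agree -> echo
i=4: L=foxtrot, R=echo=BASE -> take LEFT -> foxtrot
i=5: L=bravo=BASE, R=echo -> take RIGHT -> echo
i=6: L=charlie R=charlie -> agree -> charlie
i=7: L=echo, R=foxtrot=BASE -> take LEFT -> echo
Conflict count: 0

Answer: 0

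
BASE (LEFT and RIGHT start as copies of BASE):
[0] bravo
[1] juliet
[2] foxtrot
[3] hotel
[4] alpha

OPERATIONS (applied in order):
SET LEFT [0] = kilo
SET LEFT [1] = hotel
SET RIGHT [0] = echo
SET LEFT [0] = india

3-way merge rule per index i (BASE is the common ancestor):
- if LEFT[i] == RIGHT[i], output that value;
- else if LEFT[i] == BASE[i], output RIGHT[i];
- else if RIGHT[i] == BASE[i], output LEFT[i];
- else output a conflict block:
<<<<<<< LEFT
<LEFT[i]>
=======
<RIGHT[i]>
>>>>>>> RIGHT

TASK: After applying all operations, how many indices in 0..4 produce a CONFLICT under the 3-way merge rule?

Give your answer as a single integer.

Final LEFT:  [india, hotel, foxtrot, hotel, alpha]
Final RIGHT: [echo, juliet, foxtrot, hotel, alpha]
i=0: BASE=bravo L=india R=echo all differ -> CONFLICT
i=1: L=hotel, R=juliet=BASE -> take LEFT -> hotel
i=2: L=foxtrot R=foxtrot -> agree -> foxtrot
i=3: L=hotel R=hotel -> agree -> hotel
i=4: L=alpha R=alpha -> agree -> alpha
Conflict count: 1

Answer: 1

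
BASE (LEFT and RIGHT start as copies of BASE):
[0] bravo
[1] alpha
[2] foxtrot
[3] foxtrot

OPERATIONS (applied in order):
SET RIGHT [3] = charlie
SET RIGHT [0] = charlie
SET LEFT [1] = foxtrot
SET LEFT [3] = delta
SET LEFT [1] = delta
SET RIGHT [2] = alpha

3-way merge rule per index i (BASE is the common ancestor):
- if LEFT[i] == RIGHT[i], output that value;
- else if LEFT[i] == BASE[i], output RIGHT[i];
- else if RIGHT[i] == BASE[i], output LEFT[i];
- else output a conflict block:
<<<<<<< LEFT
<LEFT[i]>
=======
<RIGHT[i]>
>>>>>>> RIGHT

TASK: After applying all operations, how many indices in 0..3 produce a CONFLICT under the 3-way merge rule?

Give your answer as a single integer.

Answer: 1

Derivation:
Final LEFT:  [bravo, delta, foxtrot, delta]
Final RIGHT: [charlie, alpha, alpha, charlie]
i=0: L=bravo=BASE, R=charlie -> take RIGHT -> charlie
i=1: L=delta, R=alpha=BASE -> take LEFT -> delta
i=2: L=foxtrot=BASE, R=alpha -> take RIGHT -> alpha
i=3: BASE=foxtrot L=delta R=charlie all differ -> CONFLICT
Conflict count: 1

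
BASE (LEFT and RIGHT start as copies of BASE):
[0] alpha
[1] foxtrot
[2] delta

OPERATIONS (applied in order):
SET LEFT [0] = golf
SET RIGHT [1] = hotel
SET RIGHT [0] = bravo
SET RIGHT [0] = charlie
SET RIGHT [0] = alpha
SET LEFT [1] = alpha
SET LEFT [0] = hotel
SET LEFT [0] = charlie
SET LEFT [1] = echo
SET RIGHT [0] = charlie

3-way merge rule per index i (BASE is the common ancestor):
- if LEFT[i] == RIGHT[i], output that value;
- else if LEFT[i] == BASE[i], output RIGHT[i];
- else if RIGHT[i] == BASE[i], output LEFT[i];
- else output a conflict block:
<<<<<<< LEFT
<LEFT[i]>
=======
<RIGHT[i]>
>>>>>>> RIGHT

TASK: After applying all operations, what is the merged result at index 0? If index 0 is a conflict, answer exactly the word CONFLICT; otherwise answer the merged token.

Answer: charlie

Derivation:
Final LEFT:  [charlie, echo, delta]
Final RIGHT: [charlie, hotel, delta]
i=0: L=charlie R=charlie -> agree -> charlie
i=1: BASE=foxtrot L=echo R=hotel all differ -> CONFLICT
i=2: L=delta R=delta -> agree -> delta
Index 0 -> charlie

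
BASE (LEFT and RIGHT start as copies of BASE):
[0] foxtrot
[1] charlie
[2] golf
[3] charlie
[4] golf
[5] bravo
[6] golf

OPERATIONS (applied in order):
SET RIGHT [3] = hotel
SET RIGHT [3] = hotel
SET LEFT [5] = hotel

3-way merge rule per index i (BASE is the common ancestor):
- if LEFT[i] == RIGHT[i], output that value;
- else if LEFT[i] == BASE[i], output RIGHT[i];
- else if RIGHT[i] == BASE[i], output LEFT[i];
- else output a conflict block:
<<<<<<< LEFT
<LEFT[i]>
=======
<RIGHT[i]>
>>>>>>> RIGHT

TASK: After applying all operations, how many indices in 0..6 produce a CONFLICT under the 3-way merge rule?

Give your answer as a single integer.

Answer: 0

Derivation:
Final LEFT:  [foxtrot, charlie, golf, charlie, golf, hotel, golf]
Final RIGHT: [foxtrot, charlie, golf, hotel, golf, bravo, golf]
i=0: L=foxtrot R=foxtrot -> agree -> foxtrot
i=1: L=charlie R=charlie -> agree -> charlie
i=2: L=golf R=golf -> agree -> golf
i=3: L=charlie=BASE, R=hotel -> take RIGHT -> hotel
i=4: L=golf R=golf -> agree -> golf
i=5: L=hotel, R=bravo=BASE -> take LEFT -> hotel
i=6: L=golf R=golf -> agree -> golf
Conflict count: 0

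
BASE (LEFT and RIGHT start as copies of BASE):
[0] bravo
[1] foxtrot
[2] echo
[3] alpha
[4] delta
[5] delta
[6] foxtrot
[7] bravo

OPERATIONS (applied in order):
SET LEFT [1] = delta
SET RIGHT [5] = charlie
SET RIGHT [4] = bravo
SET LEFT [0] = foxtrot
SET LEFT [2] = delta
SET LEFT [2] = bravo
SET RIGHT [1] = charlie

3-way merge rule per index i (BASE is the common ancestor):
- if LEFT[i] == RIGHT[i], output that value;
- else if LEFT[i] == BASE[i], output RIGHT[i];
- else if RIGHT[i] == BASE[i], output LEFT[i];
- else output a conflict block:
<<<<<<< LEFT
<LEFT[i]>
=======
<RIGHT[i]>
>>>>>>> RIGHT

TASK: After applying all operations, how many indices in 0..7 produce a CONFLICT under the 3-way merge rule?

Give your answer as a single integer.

Answer: 1

Derivation:
Final LEFT:  [foxtrot, delta, bravo, alpha, delta, delta, foxtrot, bravo]
Final RIGHT: [bravo, charlie, echo, alpha, bravo, charlie, foxtrot, bravo]
i=0: L=foxtrot, R=bravo=BASE -> take LEFT -> foxtrot
i=1: BASE=foxtrot L=delta R=charlie all differ -> CONFLICT
i=2: L=bravo, R=echo=BASE -> take LEFT -> bravo
i=3: L=alpha R=alpha -> agree -> alpha
i=4: L=delta=BASE, R=bravo -> take RIGHT -> bravo
i=5: L=delta=BASE, R=charlie -> take RIGHT -> charlie
i=6: L=foxtrot R=foxtrot -> agree -> foxtrot
i=7: L=bravo R=bravo -> agree -> bravo
Conflict count: 1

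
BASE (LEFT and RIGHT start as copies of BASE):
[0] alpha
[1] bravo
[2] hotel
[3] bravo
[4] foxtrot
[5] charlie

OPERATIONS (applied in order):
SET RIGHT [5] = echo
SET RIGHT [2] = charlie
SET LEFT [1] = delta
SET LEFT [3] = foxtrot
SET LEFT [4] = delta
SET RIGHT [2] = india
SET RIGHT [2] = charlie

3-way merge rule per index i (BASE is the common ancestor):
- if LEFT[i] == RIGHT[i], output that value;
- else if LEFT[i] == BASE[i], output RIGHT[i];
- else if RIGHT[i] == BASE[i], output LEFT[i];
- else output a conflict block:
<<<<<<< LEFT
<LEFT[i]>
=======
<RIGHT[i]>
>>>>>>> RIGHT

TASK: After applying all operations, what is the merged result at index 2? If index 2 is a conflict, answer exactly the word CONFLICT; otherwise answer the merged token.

Answer: charlie

Derivation:
Final LEFT:  [alpha, delta, hotel, foxtrot, delta, charlie]
Final RIGHT: [alpha, bravo, charlie, bravo, foxtrot, echo]
i=0: L=alpha R=alpha -> agree -> alpha
i=1: L=delta, R=bravo=BASE -> take LEFT -> delta
i=2: L=hotel=BASE, R=charlie -> take RIGHT -> charlie
i=3: L=foxtrot, R=bravo=BASE -> take LEFT -> foxtrot
i=4: L=delta, R=foxtrot=BASE -> take LEFT -> delta
i=5: L=charlie=BASE, R=echo -> take RIGHT -> echo
Index 2 -> charlie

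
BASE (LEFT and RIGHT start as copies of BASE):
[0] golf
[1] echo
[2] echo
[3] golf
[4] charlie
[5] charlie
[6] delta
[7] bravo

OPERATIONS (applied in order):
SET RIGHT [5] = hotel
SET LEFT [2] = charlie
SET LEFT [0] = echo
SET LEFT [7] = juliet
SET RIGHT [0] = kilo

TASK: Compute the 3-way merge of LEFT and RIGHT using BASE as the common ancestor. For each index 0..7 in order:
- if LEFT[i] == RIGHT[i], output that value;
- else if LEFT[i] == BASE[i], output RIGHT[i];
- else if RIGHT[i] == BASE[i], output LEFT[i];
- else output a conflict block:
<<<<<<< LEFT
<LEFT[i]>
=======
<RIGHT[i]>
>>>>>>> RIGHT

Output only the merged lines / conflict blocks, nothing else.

Final LEFT:  [echo, echo, charlie, golf, charlie, charlie, delta, juliet]
Final RIGHT: [kilo, echo, echo, golf, charlie, hotel, delta, bravo]
i=0: BASE=golf L=echo R=kilo all differ -> CONFLICT
i=1: L=echo R=echo -> agree -> echo
i=2: L=charlie, R=echo=BASE -> take LEFT -> charlie
i=3: L=golf R=golf -> agree -> golf
i=4: L=charlie R=charlie -> agree -> charlie
i=5: L=charlie=BASE, R=hotel -> take RIGHT -> hotel
i=6: L=delta R=delta -> agree -> delta
i=7: L=juliet, R=bravo=BASE -> take LEFT -> juliet

Answer: <<<<<<< LEFT
echo
=======
kilo
>>>>>>> RIGHT
echo
charlie
golf
charlie
hotel
delta
juliet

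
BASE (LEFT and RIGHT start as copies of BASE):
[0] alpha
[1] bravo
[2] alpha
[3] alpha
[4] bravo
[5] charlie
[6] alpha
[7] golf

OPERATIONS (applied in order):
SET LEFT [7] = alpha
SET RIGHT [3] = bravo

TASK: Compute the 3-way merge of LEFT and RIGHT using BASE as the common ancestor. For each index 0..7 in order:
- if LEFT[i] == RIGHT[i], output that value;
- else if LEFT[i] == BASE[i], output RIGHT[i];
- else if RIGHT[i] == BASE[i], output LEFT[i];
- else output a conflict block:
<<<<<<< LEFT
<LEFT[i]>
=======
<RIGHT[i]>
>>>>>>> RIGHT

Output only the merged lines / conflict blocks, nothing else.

Final LEFT:  [alpha, bravo, alpha, alpha, bravo, charlie, alpha, alpha]
Final RIGHT: [alpha, bravo, alpha, bravo, bravo, charlie, alpha, golf]
i=0: L=alpha R=alpha -> agree -> alpha
i=1: L=bravo R=bravo -> agree -> bravo
i=2: L=alpha R=alpha -> agree -> alpha
i=3: L=alpha=BASE, R=bravo -> take RIGHT -> bravo
i=4: L=bravo R=bravo -> agree -> bravo
i=5: L=charlie R=charlie -> agree -> charlie
i=6: L=alpha R=alpha -> agree -> alpha
i=7: L=alpha, R=golf=BASE -> take LEFT -> alpha

Answer: alpha
bravo
alpha
bravo
bravo
charlie
alpha
alpha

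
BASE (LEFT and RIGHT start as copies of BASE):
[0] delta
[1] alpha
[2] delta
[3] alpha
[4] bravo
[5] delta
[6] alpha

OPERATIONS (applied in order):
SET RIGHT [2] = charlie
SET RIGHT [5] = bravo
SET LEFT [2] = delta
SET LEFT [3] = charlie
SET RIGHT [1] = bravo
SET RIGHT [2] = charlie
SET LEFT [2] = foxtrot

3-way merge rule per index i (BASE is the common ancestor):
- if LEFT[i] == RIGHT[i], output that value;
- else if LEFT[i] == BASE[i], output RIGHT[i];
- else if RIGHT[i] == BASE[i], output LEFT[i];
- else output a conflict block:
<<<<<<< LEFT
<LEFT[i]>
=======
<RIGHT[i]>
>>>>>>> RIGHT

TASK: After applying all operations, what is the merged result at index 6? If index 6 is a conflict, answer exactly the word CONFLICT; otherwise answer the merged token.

Final LEFT:  [delta, alpha, foxtrot, charlie, bravo, delta, alpha]
Final RIGHT: [delta, bravo, charlie, alpha, bravo, bravo, alpha]
i=0: L=delta R=delta -> agree -> delta
i=1: L=alpha=BASE, R=bravo -> take RIGHT -> bravo
i=2: BASE=delta L=foxtrot R=charlie all differ -> CONFLICT
i=3: L=charlie, R=alpha=BASE -> take LEFT -> charlie
i=4: L=bravo R=bravo -> agree -> bravo
i=5: L=delta=BASE, R=bravo -> take RIGHT -> bravo
i=6: L=alpha R=alpha -> agree -> alpha
Index 6 -> alpha

Answer: alpha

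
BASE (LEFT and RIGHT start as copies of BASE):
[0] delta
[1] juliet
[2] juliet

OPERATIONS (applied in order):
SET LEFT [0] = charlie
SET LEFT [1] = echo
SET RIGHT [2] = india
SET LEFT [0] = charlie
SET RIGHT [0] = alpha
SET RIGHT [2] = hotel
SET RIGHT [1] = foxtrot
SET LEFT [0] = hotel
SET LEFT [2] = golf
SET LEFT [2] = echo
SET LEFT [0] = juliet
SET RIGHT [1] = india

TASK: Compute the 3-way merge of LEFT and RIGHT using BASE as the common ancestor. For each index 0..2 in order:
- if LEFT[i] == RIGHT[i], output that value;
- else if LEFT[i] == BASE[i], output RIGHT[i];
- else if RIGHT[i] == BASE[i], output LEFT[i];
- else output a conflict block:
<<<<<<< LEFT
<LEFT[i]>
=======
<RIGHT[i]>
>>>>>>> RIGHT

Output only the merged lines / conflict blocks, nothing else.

Final LEFT:  [juliet, echo, echo]
Final RIGHT: [alpha, india, hotel]
i=0: BASE=delta L=juliet R=alpha all differ -> CONFLICT
i=1: BASE=juliet L=echo R=india all differ -> CONFLICT
i=2: BASE=juliet L=echo R=hotel all differ -> CONFLICT

Answer: <<<<<<< LEFT
juliet
=======
alpha
>>>>>>> RIGHT
<<<<<<< LEFT
echo
=======
india
>>>>>>> RIGHT
<<<<<<< LEFT
echo
=======
hotel
>>>>>>> RIGHT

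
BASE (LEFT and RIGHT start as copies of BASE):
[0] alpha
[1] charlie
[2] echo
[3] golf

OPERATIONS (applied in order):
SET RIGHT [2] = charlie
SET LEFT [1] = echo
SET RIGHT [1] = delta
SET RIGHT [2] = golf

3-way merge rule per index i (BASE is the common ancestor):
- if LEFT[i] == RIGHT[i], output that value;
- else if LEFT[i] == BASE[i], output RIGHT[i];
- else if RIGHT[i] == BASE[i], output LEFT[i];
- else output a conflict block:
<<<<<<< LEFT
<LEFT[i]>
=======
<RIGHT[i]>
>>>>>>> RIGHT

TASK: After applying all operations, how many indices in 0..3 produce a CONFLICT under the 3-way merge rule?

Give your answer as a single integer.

Final LEFT:  [alpha, echo, echo, golf]
Final RIGHT: [alpha, delta, golf, golf]
i=0: L=alpha R=alpha -> agree -> alpha
i=1: BASE=charlie L=echo R=delta all differ -> CONFLICT
i=2: L=echo=BASE, R=golf -> take RIGHT -> golf
i=3: L=golf R=golf -> agree -> golf
Conflict count: 1

Answer: 1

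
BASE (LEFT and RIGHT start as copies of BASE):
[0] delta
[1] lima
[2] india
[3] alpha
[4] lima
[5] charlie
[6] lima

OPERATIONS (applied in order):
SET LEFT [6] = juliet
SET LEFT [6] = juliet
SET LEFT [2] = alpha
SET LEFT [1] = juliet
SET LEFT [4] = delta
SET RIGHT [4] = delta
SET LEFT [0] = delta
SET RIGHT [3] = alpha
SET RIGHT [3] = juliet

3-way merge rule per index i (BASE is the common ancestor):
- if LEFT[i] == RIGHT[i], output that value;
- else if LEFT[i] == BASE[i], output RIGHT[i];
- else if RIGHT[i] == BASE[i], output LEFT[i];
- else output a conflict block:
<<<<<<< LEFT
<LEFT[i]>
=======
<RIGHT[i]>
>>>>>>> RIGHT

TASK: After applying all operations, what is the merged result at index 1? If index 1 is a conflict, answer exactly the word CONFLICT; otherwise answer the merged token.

Final LEFT:  [delta, juliet, alpha, alpha, delta, charlie, juliet]
Final RIGHT: [delta, lima, india, juliet, delta, charlie, lima]
i=0: L=delta R=delta -> agree -> delta
i=1: L=juliet, R=lima=BASE -> take LEFT -> juliet
i=2: L=alpha, R=india=BASE -> take LEFT -> alpha
i=3: L=alpha=BASE, R=juliet -> take RIGHT -> juliet
i=4: L=delta R=delta -> agree -> delta
i=5: L=charlie R=charlie -> agree -> charlie
i=6: L=juliet, R=lima=BASE -> take LEFT -> juliet
Index 1 -> juliet

Answer: juliet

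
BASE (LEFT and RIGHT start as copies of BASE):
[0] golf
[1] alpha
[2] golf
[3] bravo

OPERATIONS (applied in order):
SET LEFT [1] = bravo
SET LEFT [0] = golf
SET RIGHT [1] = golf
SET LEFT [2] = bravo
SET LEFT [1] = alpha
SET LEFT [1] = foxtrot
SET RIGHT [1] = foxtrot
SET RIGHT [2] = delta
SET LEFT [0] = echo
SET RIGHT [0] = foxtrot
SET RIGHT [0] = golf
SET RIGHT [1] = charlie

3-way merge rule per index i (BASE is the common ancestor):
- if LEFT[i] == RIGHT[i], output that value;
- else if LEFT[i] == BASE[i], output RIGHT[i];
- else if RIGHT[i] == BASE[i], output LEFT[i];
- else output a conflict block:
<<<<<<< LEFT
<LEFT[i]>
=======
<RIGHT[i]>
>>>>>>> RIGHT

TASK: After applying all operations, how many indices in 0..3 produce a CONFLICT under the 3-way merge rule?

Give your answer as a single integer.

Final LEFT:  [echo, foxtrot, bravo, bravo]
Final RIGHT: [golf, charlie, delta, bravo]
i=0: L=echo, R=golf=BASE -> take LEFT -> echo
i=1: BASE=alpha L=foxtrot R=charlie all differ -> CONFLICT
i=2: BASE=golf L=bravo R=delta all differ -> CONFLICT
i=3: L=bravo R=bravo -> agree -> bravo
Conflict count: 2

Answer: 2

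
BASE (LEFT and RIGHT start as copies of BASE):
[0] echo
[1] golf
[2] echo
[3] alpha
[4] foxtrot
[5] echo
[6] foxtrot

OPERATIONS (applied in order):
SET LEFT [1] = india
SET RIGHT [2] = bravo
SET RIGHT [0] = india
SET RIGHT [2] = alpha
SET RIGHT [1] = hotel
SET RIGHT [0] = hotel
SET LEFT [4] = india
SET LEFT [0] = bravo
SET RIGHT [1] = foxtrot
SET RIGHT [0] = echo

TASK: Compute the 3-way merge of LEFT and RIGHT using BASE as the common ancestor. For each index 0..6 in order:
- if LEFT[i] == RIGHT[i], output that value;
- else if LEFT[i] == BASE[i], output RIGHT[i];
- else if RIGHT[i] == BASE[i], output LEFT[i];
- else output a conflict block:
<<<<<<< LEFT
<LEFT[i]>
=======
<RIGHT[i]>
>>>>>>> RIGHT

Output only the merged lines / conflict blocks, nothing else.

Final LEFT:  [bravo, india, echo, alpha, india, echo, foxtrot]
Final RIGHT: [echo, foxtrot, alpha, alpha, foxtrot, echo, foxtrot]
i=0: L=bravo, R=echo=BASE -> take LEFT -> bravo
i=1: BASE=golf L=india R=foxtrot all differ -> CONFLICT
i=2: L=echo=BASE, R=alpha -> take RIGHT -> alpha
i=3: L=alpha R=alpha -> agree -> alpha
i=4: L=india, R=foxtrot=BASE -> take LEFT -> india
i=5: L=echo R=echo -> agree -> echo
i=6: L=foxtrot R=foxtrot -> agree -> foxtrot

Answer: bravo
<<<<<<< LEFT
india
=======
foxtrot
>>>>>>> RIGHT
alpha
alpha
india
echo
foxtrot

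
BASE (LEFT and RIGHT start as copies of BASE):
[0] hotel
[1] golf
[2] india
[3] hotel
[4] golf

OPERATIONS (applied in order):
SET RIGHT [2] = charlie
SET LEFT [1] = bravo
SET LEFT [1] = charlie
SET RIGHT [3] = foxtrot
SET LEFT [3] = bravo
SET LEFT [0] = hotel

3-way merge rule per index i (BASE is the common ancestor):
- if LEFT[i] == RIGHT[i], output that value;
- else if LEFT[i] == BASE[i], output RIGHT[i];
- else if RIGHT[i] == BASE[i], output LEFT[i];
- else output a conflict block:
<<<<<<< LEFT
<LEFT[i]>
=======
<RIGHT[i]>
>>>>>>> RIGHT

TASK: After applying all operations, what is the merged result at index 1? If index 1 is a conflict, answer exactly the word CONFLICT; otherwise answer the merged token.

Final LEFT:  [hotel, charlie, india, bravo, golf]
Final RIGHT: [hotel, golf, charlie, foxtrot, golf]
i=0: L=hotel R=hotel -> agree -> hotel
i=1: L=charlie, R=golf=BASE -> take LEFT -> charlie
i=2: L=india=BASE, R=charlie -> take RIGHT -> charlie
i=3: BASE=hotel L=bravo R=foxtrot all differ -> CONFLICT
i=4: L=golf R=golf -> agree -> golf
Index 1 -> charlie

Answer: charlie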